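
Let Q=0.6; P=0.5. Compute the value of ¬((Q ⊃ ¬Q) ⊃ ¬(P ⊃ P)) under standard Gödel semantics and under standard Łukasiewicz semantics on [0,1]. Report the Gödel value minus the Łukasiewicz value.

Gödel evaluation:
  ¬Q: Gödel ¬ of 0.6 = 0 (operand ≠ 0)
  (Q ⊃ ¬Q): 0.6 > 0, so result = 0
  (P ⊃ P): 0.5 ≤ 0.5, so result = 1
  ¬(P ⊃ P): Gödel ¬ of 1 = 0 (operand ≠ 0)
  ((Q ⊃ ¬Q) ⊃ ¬(P ⊃ P)): 0 ≤ 0, so result = 1
  ¬((Q ⊃ ¬Q) ⊃ ¬(P ⊃ P)): Gödel ¬ of 1 = 0 (operand ≠ 0)
  Gödel value = 0
Łukasiewicz evaluation:
  ¬Q: Łukasiewicz ¬ gives 1 − 0.6 = 0.4
  (Q ⊃ ¬Q): min(1, 1 − 0.6 + 0.4) = 0.8
  (P ⊃ P): min(1, 1 − 0.5 + 0.5) = 1
  ¬(P ⊃ P): Łukasiewicz ¬ gives 1 − 1 = 0
  ((Q ⊃ ¬Q) ⊃ ¬(P ⊃ P)): min(1, 1 − 0.8 + 0) = 0.2
  ¬((Q ⊃ ¬Q) ⊃ ¬(P ⊃ P)): Łukasiewicz ¬ gives 1 − 0.2 = 0.8
  Łukasiewicz value = 0.8
Difference: 0 − 0.8 = -0.80

-0.80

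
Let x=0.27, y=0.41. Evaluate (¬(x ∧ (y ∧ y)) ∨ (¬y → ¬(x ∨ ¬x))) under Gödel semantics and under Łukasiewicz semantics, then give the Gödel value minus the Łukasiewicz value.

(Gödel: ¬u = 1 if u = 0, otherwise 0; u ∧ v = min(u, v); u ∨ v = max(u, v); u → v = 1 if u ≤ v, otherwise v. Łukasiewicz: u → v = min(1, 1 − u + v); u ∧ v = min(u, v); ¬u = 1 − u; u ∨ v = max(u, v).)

0.27

Gödel evaluation:
  (y ∧ y) = min(0.41, 0.41) = 0.41
  (x ∧ (y ∧ y)) = min(0.27, 0.41) = 0.27
  ¬(x ∧ (y ∧ y)): Gödel ¬ of 0.27 = 0 (operand ≠ 0)
  ¬y: Gödel ¬ of 0.41 = 0 (operand ≠ 0)
  ¬x: Gödel ¬ of 0.27 = 0 (operand ≠ 0)
  (x ∨ ¬x) = max(0.27, 0) = 0.27
  ¬(x ∨ ¬x): Gödel ¬ of 0.27 = 0 (operand ≠ 0)
  (¬y → ¬(x ∨ ¬x)): 0 ≤ 0, so result = 1
  (¬(x ∧ (y ∧ y)) ∨ (¬y → ¬(x ∨ ¬x))) = max(0, 1) = 1
  Gödel value = 1
Łukasiewicz evaluation:
  (y ∧ y) = min(0.41, 0.41) = 0.41
  (x ∧ (y ∧ y)) = min(0.27, 0.41) = 0.27
  ¬(x ∧ (y ∧ y)): Łukasiewicz ¬ gives 1 − 0.27 = 0.73
  ¬y: Łukasiewicz ¬ gives 1 − 0.41 = 0.59
  ¬x: Łukasiewicz ¬ gives 1 − 0.27 = 0.73
  (x ∨ ¬x) = max(0.27, 0.73) = 0.73
  ¬(x ∨ ¬x): Łukasiewicz ¬ gives 1 − 0.73 = 0.27
  (¬y → ¬(x ∨ ¬x)): min(1, 1 − 0.59 + 0.27) = 0.68
  (¬(x ∧ (y ∧ y)) ∨ (¬y → ¬(x ∨ ¬x))) = max(0.73, 0.68) = 0.73
  Łukasiewicz value = 0.73
Difference: 1 − 0.73 = 0.27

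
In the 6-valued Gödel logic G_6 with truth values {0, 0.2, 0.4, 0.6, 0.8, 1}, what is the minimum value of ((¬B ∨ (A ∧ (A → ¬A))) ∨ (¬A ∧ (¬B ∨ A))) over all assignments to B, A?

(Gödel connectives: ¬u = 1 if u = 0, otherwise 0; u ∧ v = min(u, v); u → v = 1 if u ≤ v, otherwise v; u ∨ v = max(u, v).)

The minimum is attained at B = 0.2, A = 0:
  ¬B: Gödel ¬ of 0.2 = 0 (operand ≠ 0)
  ¬A: Gödel ¬ of 0 = 1 (operand is 0)
  (A → ¬A): 0 ≤ 1, so result = 1
  (A ∧ (A → ¬A)) = min(0, 1) = 0
  (¬B ∨ (A ∧ (A → ¬A))) = max(0, 0) = 0
  ¬A: Gödel ¬ of 0 = 1 (operand is 0)
  ¬B: Gödel ¬ of 0.2 = 0 (operand ≠ 0)
  (¬B ∨ A) = max(0, 0) = 0
  (¬A ∧ (¬B ∨ A)) = min(1, 0) = 0
  ((¬B ∨ (A ∧ (A → ¬A))) ∨ (¬A ∧ (¬B ∨ A))) = max(0, 0) = 0
Checking all 36 assignments confirms none give a value below 0.00.

0.00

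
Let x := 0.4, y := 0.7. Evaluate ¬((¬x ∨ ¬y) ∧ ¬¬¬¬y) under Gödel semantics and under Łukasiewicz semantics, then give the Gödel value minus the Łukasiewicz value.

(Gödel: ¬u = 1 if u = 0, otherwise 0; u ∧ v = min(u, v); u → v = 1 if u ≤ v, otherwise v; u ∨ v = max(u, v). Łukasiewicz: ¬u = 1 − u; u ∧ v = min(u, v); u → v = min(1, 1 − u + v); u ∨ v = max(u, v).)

0.60

Gödel evaluation:
  ¬x: Gödel ¬ of 0.4 = 0 (operand ≠ 0)
  ¬y: Gödel ¬ of 0.7 = 0 (operand ≠ 0)
  (¬x ∨ ¬y) = max(0, 0) = 0
  ¬y: Gödel ¬ of 0.7 = 0 (operand ≠ 0)
  ¬¬y: Gödel ¬ of 0 = 1 (operand is 0)
  ¬¬¬y: Gödel ¬ of 1 = 0 (operand ≠ 0)
  ¬¬¬¬y: Gödel ¬ of 0 = 1 (operand is 0)
  ((¬x ∨ ¬y) ∧ ¬¬¬¬y) = min(0, 1) = 0
  ¬((¬x ∨ ¬y) ∧ ¬¬¬¬y): Gödel ¬ of 0 = 1 (operand is 0)
  Gödel value = 1
Łukasiewicz evaluation:
  ¬x: Łukasiewicz ¬ gives 1 − 0.4 = 0.6
  ¬y: Łukasiewicz ¬ gives 1 − 0.7 = 0.3
  (¬x ∨ ¬y) = max(0.6, 0.3) = 0.6
  ¬y: Łukasiewicz ¬ gives 1 − 0.7 = 0.3
  ¬¬y: Łukasiewicz ¬ gives 1 − 0.3 = 0.7
  ¬¬¬y: Łukasiewicz ¬ gives 1 − 0.7 = 0.3
  ¬¬¬¬y: Łukasiewicz ¬ gives 1 − 0.3 = 0.7
  ((¬x ∨ ¬y) ∧ ¬¬¬¬y) = min(0.6, 0.7) = 0.6
  ¬((¬x ∨ ¬y) ∧ ¬¬¬¬y): Łukasiewicz ¬ gives 1 − 0.6 = 0.4
  Łukasiewicz value = 0.4
Difference: 1 − 0.4 = 0.60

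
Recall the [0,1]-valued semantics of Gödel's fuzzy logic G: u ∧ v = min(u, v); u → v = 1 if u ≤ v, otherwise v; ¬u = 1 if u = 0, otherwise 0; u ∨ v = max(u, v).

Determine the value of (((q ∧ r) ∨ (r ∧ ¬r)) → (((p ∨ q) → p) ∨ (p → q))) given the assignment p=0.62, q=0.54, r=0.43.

(q ∧ r) = min(0.54, 0.43) = 0.43
¬r: Gödel ¬ of 0.43 = 0 (operand ≠ 0)
(r ∧ ¬r) = min(0.43, 0) = 0
((q ∧ r) ∨ (r ∧ ¬r)) = max(0.43, 0) = 0.43
(p ∨ q) = max(0.62, 0.54) = 0.62
((p ∨ q) → p): 0.62 ≤ 0.62, so result = 1
(p → q): 0.62 > 0.54, so result = 0.54
(((p ∨ q) → p) ∨ (p → q)) = max(1, 0.54) = 1
(((q ∧ r) ∨ (r ∧ ¬r)) → (((p ∨ q) → p) ∨ (p → q))): 0.43 ≤ 1, so result = 1

1.00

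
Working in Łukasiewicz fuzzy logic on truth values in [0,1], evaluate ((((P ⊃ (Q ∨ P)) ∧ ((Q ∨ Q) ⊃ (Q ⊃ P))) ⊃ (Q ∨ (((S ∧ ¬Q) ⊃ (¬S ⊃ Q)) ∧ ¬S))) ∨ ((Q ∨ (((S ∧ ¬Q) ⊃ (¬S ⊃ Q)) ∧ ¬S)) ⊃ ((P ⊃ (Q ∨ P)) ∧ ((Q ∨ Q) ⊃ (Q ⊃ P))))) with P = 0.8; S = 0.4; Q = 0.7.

(Q ∨ P) = max(0.7, 0.8) = 0.8
(P ⊃ (Q ∨ P)): min(1, 1 − 0.8 + 0.8) = 1
(Q ∨ Q) = max(0.7, 0.7) = 0.7
(Q ⊃ P): min(1, 1 − 0.7 + 0.8) = 1
((Q ∨ Q) ⊃ (Q ⊃ P)): min(1, 1 − 0.7 + 1) = 1
((P ⊃ (Q ∨ P)) ∧ ((Q ∨ Q) ⊃ (Q ⊃ P))) = min(1, 1) = 1
¬Q: Łukasiewicz ¬ gives 1 − 0.7 = 0.3
(S ∧ ¬Q) = min(0.4, 0.3) = 0.3
¬S: Łukasiewicz ¬ gives 1 − 0.4 = 0.6
(¬S ⊃ Q): min(1, 1 − 0.6 + 0.7) = 1
((S ∧ ¬Q) ⊃ (¬S ⊃ Q)): min(1, 1 − 0.3 + 1) = 1
¬S: Łukasiewicz ¬ gives 1 − 0.4 = 0.6
(((S ∧ ¬Q) ⊃ (¬S ⊃ Q)) ∧ ¬S) = min(1, 0.6) = 0.6
(Q ∨ (((S ∧ ¬Q) ⊃ (¬S ⊃ Q)) ∧ ¬S)) = max(0.7, 0.6) = 0.7
(((P ⊃ (Q ∨ P)) ∧ ((Q ∨ Q) ⊃ (Q ⊃ P))) ⊃ (Q ∨ (((S ∧ ¬Q) ⊃ (¬S ⊃ Q)) ∧ ¬S))): min(1, 1 − 1 + 0.7) = 0.7
¬Q: Łukasiewicz ¬ gives 1 − 0.7 = 0.3
(S ∧ ¬Q) = min(0.4, 0.3) = 0.3
¬S: Łukasiewicz ¬ gives 1 − 0.4 = 0.6
(¬S ⊃ Q): min(1, 1 − 0.6 + 0.7) = 1
((S ∧ ¬Q) ⊃ (¬S ⊃ Q)): min(1, 1 − 0.3 + 1) = 1
¬S: Łukasiewicz ¬ gives 1 − 0.4 = 0.6
(((S ∧ ¬Q) ⊃ (¬S ⊃ Q)) ∧ ¬S) = min(1, 0.6) = 0.6
(Q ∨ (((S ∧ ¬Q) ⊃ (¬S ⊃ Q)) ∧ ¬S)) = max(0.7, 0.6) = 0.7
(Q ∨ P) = max(0.7, 0.8) = 0.8
(P ⊃ (Q ∨ P)): min(1, 1 − 0.8 + 0.8) = 1
(Q ∨ Q) = max(0.7, 0.7) = 0.7
(Q ⊃ P): min(1, 1 − 0.7 + 0.8) = 1
((Q ∨ Q) ⊃ (Q ⊃ P)): min(1, 1 − 0.7 + 1) = 1
((P ⊃ (Q ∨ P)) ∧ ((Q ∨ Q) ⊃ (Q ⊃ P))) = min(1, 1) = 1
((Q ∨ (((S ∧ ¬Q) ⊃ (¬S ⊃ Q)) ∧ ¬S)) ⊃ ((P ⊃ (Q ∨ P)) ∧ ((Q ∨ Q) ⊃ (Q ⊃ P)))): min(1, 1 − 0.7 + 1) = 1
((((P ⊃ (Q ∨ P)) ∧ ((Q ∨ Q) ⊃ (Q ⊃ P))) ⊃ (Q ∨ (((S ∧ ¬Q) ⊃ (¬S ⊃ Q)) ∧ ¬S))) ∨ ((Q ∨ (((S ∧ ¬Q) ⊃ (¬S ⊃ Q)) ∧ ¬S)) ⊃ ((P ⊃ (Q ∨ P)) ∧ ((Q ∨ Q) ⊃ (Q ⊃ P))))) = max(0.7, 1) = 1

1.00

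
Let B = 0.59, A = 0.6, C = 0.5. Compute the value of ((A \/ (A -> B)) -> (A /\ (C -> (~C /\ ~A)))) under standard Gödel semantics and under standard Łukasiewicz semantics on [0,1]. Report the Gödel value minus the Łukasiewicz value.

-0.61

Gödel evaluation:
  (A -> B): 0.6 > 0.59, so result = 0.59
  (A \/ (A -> B)) = max(0.6, 0.59) = 0.6
  ~C: Gödel ¬ of 0.5 = 0 (operand ≠ 0)
  ~A: Gödel ¬ of 0.6 = 0 (operand ≠ 0)
  (~C /\ ~A) = min(0, 0) = 0
  (C -> (~C /\ ~A)): 0.5 > 0, so result = 0
  (A /\ (C -> (~C /\ ~A))) = min(0.6, 0) = 0
  ((A \/ (A -> B)) -> (A /\ (C -> (~C /\ ~A)))): 0.6 > 0, so result = 0
  Gödel value = 0
Łukasiewicz evaluation:
  (A -> B): min(1, 1 − 0.6 + 0.59) = 0.99
  (A \/ (A -> B)) = max(0.6, 0.99) = 0.99
  ~C: Łukasiewicz ¬ gives 1 − 0.5 = 0.5
  ~A: Łukasiewicz ¬ gives 1 − 0.6 = 0.4
  (~C /\ ~A) = min(0.5, 0.4) = 0.4
  (C -> (~C /\ ~A)): min(1, 1 − 0.5 + 0.4) = 0.9
  (A /\ (C -> (~C /\ ~A))) = min(0.6, 0.9) = 0.6
  ((A \/ (A -> B)) -> (A /\ (C -> (~C /\ ~A)))): min(1, 1 − 0.99 + 0.6) = 0.61
  Łukasiewicz value = 0.61
Difference: 0 − 0.61 = -0.61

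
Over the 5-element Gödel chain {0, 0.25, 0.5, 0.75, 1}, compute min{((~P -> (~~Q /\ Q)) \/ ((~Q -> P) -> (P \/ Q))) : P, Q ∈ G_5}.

The minimum is attained at P = 0, Q = 0.25:
  ~P: Gödel ¬ of 0 = 1 (operand is 0)
  ~Q: Gödel ¬ of 0.25 = 0 (operand ≠ 0)
  ~~Q: Gödel ¬ of 0 = 1 (operand is 0)
  (~~Q /\ Q) = min(1, 0.25) = 0.25
  (~P -> (~~Q /\ Q)): 1 > 0.25, so result = 0.25
  ~Q: Gödel ¬ of 0.25 = 0 (operand ≠ 0)
  (~Q -> P): 0 ≤ 0, so result = 1
  (P \/ Q) = max(0, 0.25) = 0.25
  ((~Q -> P) -> (P \/ Q)): 1 > 0.25, so result = 0.25
  ((~P -> (~~Q /\ Q)) \/ ((~Q -> P) -> (P \/ Q))) = max(0.25, 0.25) = 0.25
Checking all 25 assignments confirms none give a value below 0.25.

0.25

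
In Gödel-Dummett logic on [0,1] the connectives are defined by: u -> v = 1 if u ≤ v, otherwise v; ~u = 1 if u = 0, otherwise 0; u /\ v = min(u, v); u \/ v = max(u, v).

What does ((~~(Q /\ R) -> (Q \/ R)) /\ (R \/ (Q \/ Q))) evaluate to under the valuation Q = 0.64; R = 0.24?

(Q /\ R) = min(0.64, 0.24) = 0.24
~(Q /\ R): Gödel ¬ of 0.24 = 0 (operand ≠ 0)
~~(Q /\ R): Gödel ¬ of 0 = 1 (operand is 0)
(Q \/ R) = max(0.64, 0.24) = 0.64
(~~(Q /\ R) -> (Q \/ R)): 1 > 0.64, so result = 0.64
(Q \/ Q) = max(0.64, 0.64) = 0.64
(R \/ (Q \/ Q)) = max(0.24, 0.64) = 0.64
((~~(Q /\ R) -> (Q \/ R)) /\ (R \/ (Q \/ Q))) = min(0.64, 0.64) = 0.64

0.64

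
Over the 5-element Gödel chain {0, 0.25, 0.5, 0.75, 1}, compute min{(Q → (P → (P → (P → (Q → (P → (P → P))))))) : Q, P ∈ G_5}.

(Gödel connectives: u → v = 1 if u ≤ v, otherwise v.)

1.00

Every assignment gives 1. For instance at Q = 0, P = 0:
  (P → P): 0 ≤ 0, so result = 1
  (P → (P → P)): 0 ≤ 1, so result = 1
  (Q → (P → (P → P))): 0 ≤ 1, so result = 1
  (P → (Q → (P → (P → P)))): 0 ≤ 1, so result = 1
  (P → (P → (Q → (P → (P → P))))): 0 ≤ 1, so result = 1
  (P → (P → (P → (Q → (P → (P → P)))))): 0 ≤ 1, so result = 1
  (Q → (P → (P → (P → (Q → (P → (P → P))))))): 0 ≤ 1, so result = 1
All 25 assignments give value 1 — the formula is a G_5-tautology.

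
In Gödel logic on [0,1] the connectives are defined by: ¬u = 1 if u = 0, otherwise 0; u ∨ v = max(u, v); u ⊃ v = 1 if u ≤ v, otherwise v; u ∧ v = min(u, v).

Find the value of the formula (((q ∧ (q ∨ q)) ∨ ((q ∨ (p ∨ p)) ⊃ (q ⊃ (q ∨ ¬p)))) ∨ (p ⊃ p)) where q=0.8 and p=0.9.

1.00

(q ∨ q) = max(0.8, 0.8) = 0.8
(q ∧ (q ∨ q)) = min(0.8, 0.8) = 0.8
(p ∨ p) = max(0.9, 0.9) = 0.9
(q ∨ (p ∨ p)) = max(0.8, 0.9) = 0.9
¬p: Gödel ¬ of 0.9 = 0 (operand ≠ 0)
(q ∨ ¬p) = max(0.8, 0) = 0.8
(q ⊃ (q ∨ ¬p)): 0.8 ≤ 0.8, so result = 1
((q ∨ (p ∨ p)) ⊃ (q ⊃ (q ∨ ¬p))): 0.9 ≤ 1, so result = 1
((q ∧ (q ∨ q)) ∨ ((q ∨ (p ∨ p)) ⊃ (q ⊃ (q ∨ ¬p)))) = max(0.8, 1) = 1
(p ⊃ p): 0.9 ≤ 0.9, so result = 1
(((q ∧ (q ∨ q)) ∨ ((q ∨ (p ∨ p)) ⊃ (q ⊃ (q ∨ ¬p)))) ∨ (p ⊃ p)) = max(1, 1) = 1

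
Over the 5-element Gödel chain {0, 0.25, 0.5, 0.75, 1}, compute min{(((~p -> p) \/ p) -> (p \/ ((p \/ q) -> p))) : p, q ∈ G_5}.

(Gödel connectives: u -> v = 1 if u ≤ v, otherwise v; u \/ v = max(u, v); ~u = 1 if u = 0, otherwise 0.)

The minimum is attained at p = 0.25, q = 0.5:
  ~p: Gödel ¬ of 0.25 = 0 (operand ≠ 0)
  (~p -> p): 0 ≤ 0.25, so result = 1
  ((~p -> p) \/ p) = max(1, 0.25) = 1
  (p \/ q) = max(0.25, 0.5) = 0.5
  ((p \/ q) -> p): 0.5 > 0.25, so result = 0.25
  (p \/ ((p \/ q) -> p)) = max(0.25, 0.25) = 0.25
  (((~p -> p) \/ p) -> (p \/ ((p \/ q) -> p))): 1 > 0.25, so result = 0.25
Checking all 25 assignments confirms none give a value below 0.25.

0.25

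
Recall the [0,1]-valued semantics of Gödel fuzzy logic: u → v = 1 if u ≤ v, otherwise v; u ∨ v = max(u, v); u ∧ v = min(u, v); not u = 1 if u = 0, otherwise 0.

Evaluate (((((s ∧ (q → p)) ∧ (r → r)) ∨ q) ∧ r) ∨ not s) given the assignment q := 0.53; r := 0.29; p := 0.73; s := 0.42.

0.29

(q → p): 0.53 ≤ 0.73, so result = 1
(s ∧ (q → p)) = min(0.42, 1) = 0.42
(r → r): 0.29 ≤ 0.29, so result = 1
((s ∧ (q → p)) ∧ (r → r)) = min(0.42, 1) = 0.42
(((s ∧ (q → p)) ∧ (r → r)) ∨ q) = max(0.42, 0.53) = 0.53
((((s ∧ (q → p)) ∧ (r → r)) ∨ q) ∧ r) = min(0.53, 0.29) = 0.29
not s: Gödel ¬ of 0.42 = 0 (operand ≠ 0)
(((((s ∧ (q → p)) ∧ (r → r)) ∨ q) ∧ r) ∨ not s) = max(0.29, 0) = 0.29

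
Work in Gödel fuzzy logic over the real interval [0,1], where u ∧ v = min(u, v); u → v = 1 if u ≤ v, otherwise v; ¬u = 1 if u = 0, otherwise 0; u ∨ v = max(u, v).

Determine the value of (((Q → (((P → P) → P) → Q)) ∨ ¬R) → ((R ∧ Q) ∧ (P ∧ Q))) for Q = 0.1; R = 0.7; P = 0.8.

(P → P): 0.8 ≤ 0.8, so result = 1
((P → P) → P): 1 > 0.8, so result = 0.8
(((P → P) → P) → Q): 0.8 > 0.1, so result = 0.1
(Q → (((P → P) → P) → Q)): 0.1 ≤ 0.1, so result = 1
¬R: Gödel ¬ of 0.7 = 0 (operand ≠ 0)
((Q → (((P → P) → P) → Q)) ∨ ¬R) = max(1, 0) = 1
(R ∧ Q) = min(0.7, 0.1) = 0.1
(P ∧ Q) = min(0.8, 0.1) = 0.1
((R ∧ Q) ∧ (P ∧ Q)) = min(0.1, 0.1) = 0.1
(((Q → (((P → P) → P) → Q)) ∨ ¬R) → ((R ∧ Q) ∧ (P ∧ Q))): 1 > 0.1, so result = 0.1

0.10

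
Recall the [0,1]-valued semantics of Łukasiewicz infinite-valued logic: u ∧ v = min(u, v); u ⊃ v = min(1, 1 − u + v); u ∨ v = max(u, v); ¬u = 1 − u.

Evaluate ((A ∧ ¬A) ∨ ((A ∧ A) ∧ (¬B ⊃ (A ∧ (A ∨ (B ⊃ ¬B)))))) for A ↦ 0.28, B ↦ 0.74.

¬A: Łukasiewicz ¬ gives 1 − 0.28 = 0.72
(A ∧ ¬A) = min(0.28, 0.72) = 0.28
(A ∧ A) = min(0.28, 0.28) = 0.28
¬B: Łukasiewicz ¬ gives 1 − 0.74 = 0.26
¬B: Łukasiewicz ¬ gives 1 − 0.74 = 0.26
(B ⊃ ¬B): min(1, 1 − 0.74 + 0.26) = 0.52
(A ∨ (B ⊃ ¬B)) = max(0.28, 0.52) = 0.52
(A ∧ (A ∨ (B ⊃ ¬B))) = min(0.28, 0.52) = 0.28
(¬B ⊃ (A ∧ (A ∨ (B ⊃ ¬B)))): min(1, 1 − 0.26 + 0.28) = 1
((A ∧ A) ∧ (¬B ⊃ (A ∧ (A ∨ (B ⊃ ¬B))))) = min(0.28, 1) = 0.28
((A ∧ ¬A) ∨ ((A ∧ A) ∧ (¬B ⊃ (A ∧ (A ∨ (B ⊃ ¬B)))))) = max(0.28, 0.28) = 0.28

0.28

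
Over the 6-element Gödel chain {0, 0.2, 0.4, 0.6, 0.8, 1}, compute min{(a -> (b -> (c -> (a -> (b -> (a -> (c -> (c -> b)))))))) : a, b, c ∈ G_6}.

Every assignment gives 1. For instance at a = 0, b = 0, c = 0:
  (c -> b): 0 ≤ 0, so result = 1
  (c -> (c -> b)): 0 ≤ 1, so result = 1
  (a -> (c -> (c -> b))): 0 ≤ 1, so result = 1
  (b -> (a -> (c -> (c -> b)))): 0 ≤ 1, so result = 1
  (a -> (b -> (a -> (c -> (c -> b))))): 0 ≤ 1, so result = 1
  (c -> (a -> (b -> (a -> (c -> (c -> b)))))): 0 ≤ 1, so result = 1
  (b -> (c -> (a -> (b -> (a -> (c -> (c -> b))))))): 0 ≤ 1, so result = 1
  (a -> (b -> (c -> (a -> (b -> (a -> (c -> (c -> b)))))))): 0 ≤ 1, so result = 1
All 216 assignments give value 1 — the formula is a G_6-tautology.

1.00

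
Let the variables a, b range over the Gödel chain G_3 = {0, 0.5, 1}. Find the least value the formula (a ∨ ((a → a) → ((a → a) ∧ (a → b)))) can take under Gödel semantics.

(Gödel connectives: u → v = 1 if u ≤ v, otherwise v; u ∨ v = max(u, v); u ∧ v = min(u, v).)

The minimum is attained at a = 0.5, b = 0:
  (a → a): 0.5 ≤ 0.5, so result = 1
  (a → a): 0.5 ≤ 0.5, so result = 1
  (a → b): 0.5 > 0, so result = 0
  ((a → a) ∧ (a → b)) = min(1, 0) = 0
  ((a → a) → ((a → a) ∧ (a → b))): 1 > 0, so result = 0
  (a ∨ ((a → a) → ((a → a) ∧ (a → b)))) = max(0.5, 0) = 0.5
Checking all 9 assignments confirms none give a value below 0.50.

0.50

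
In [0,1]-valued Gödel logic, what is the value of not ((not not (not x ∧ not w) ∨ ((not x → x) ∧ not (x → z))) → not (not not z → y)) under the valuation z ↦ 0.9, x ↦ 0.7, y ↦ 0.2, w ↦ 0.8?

not x: Gödel ¬ of 0.7 = 0 (operand ≠ 0)
not w: Gödel ¬ of 0.8 = 0 (operand ≠ 0)
(not x ∧ not w) = min(0, 0) = 0
not (not x ∧ not w): Gödel ¬ of 0 = 1 (operand is 0)
not not (not x ∧ not w): Gödel ¬ of 1 = 0 (operand ≠ 0)
not x: Gödel ¬ of 0.7 = 0 (operand ≠ 0)
(not x → x): 0 ≤ 0.7, so result = 1
(x → z): 0.7 ≤ 0.9, so result = 1
not (x → z): Gödel ¬ of 1 = 0 (operand ≠ 0)
((not x → x) ∧ not (x → z)) = min(1, 0) = 0
(not not (not x ∧ not w) ∨ ((not x → x) ∧ not (x → z))) = max(0, 0) = 0
not z: Gödel ¬ of 0.9 = 0 (operand ≠ 0)
not not z: Gödel ¬ of 0 = 1 (operand is 0)
(not not z → y): 1 > 0.2, so result = 0.2
not (not not z → y): Gödel ¬ of 0.2 = 0 (operand ≠ 0)
((not not (not x ∧ not w) ∨ ((not x → x) ∧ not (x → z))) → not (not not z → y)): 0 ≤ 0, so result = 1
not ((not not (not x ∧ not w) ∨ ((not x → x) ∧ not (x → z))) → not (not not z → y)): Gödel ¬ of 1 = 0 (operand ≠ 0)

0.00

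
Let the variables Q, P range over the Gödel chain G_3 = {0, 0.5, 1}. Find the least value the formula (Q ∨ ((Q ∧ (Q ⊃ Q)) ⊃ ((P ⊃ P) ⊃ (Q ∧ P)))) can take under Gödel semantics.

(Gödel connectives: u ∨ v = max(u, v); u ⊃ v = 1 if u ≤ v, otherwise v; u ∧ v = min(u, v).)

The minimum is attained at Q = 0.5, P = 0:
  (Q ⊃ Q): 0.5 ≤ 0.5, so result = 1
  (Q ∧ (Q ⊃ Q)) = min(0.5, 1) = 0.5
  (P ⊃ P): 0 ≤ 0, so result = 1
  (Q ∧ P) = min(0.5, 0) = 0
  ((P ⊃ P) ⊃ (Q ∧ P)): 1 > 0, so result = 0
  ((Q ∧ (Q ⊃ Q)) ⊃ ((P ⊃ P) ⊃ (Q ∧ P))): 0.5 > 0, so result = 0
  (Q ∨ ((Q ∧ (Q ⊃ Q)) ⊃ ((P ⊃ P) ⊃ (Q ∧ P)))) = max(0.5, 0) = 0.5
Checking all 9 assignments confirms none give a value below 0.50.

0.50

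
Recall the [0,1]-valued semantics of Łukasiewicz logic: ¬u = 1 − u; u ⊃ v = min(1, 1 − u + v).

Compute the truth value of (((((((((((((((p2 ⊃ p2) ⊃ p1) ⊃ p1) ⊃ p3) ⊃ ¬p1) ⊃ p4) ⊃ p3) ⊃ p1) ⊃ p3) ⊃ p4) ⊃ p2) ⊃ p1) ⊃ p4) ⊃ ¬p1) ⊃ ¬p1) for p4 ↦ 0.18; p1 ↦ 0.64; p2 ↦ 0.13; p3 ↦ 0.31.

(p2 ⊃ p2): min(1, 1 − 0.13 + 0.13) = 1
((p2 ⊃ p2) ⊃ p1): min(1, 1 − 1 + 0.64) = 0.64
(((p2 ⊃ p2) ⊃ p1) ⊃ p1): min(1, 1 − 0.64 + 0.64) = 1
((((p2 ⊃ p2) ⊃ p1) ⊃ p1) ⊃ p3): min(1, 1 − 1 + 0.31) = 0.31
¬p1: Łukasiewicz ¬ gives 1 − 0.64 = 0.36
(((((p2 ⊃ p2) ⊃ p1) ⊃ p1) ⊃ p3) ⊃ ¬p1): min(1, 1 − 0.31 + 0.36) = 1
((((((p2 ⊃ p2) ⊃ p1) ⊃ p1) ⊃ p3) ⊃ ¬p1) ⊃ p4): min(1, 1 − 1 + 0.18) = 0.18
(((((((p2 ⊃ p2) ⊃ p1) ⊃ p1) ⊃ p3) ⊃ ¬p1) ⊃ p4) ⊃ p3): min(1, 1 − 0.18 + 0.31) = 1
((((((((p2 ⊃ p2) ⊃ p1) ⊃ p1) ⊃ p3) ⊃ ¬p1) ⊃ p4) ⊃ p3) ⊃ p1): min(1, 1 − 1 + 0.64) = 0.64
(((((((((p2 ⊃ p2) ⊃ p1) ⊃ p1) ⊃ p3) ⊃ ¬p1) ⊃ p4) ⊃ p3) ⊃ p1) ⊃ p3): min(1, 1 − 0.64 + 0.31) = 0.67
((((((((((p2 ⊃ p2) ⊃ p1) ⊃ p1) ⊃ p3) ⊃ ¬p1) ⊃ p4) ⊃ p3) ⊃ p1) ⊃ p3) ⊃ p4): min(1, 1 − 0.67 + 0.18) = 0.51
(((((((((((p2 ⊃ p2) ⊃ p1) ⊃ p1) ⊃ p3) ⊃ ¬p1) ⊃ p4) ⊃ p3) ⊃ p1) ⊃ p3) ⊃ p4) ⊃ p2): min(1, 1 − 0.51 + 0.13) = 0.62
((((((((((((p2 ⊃ p2) ⊃ p1) ⊃ p1) ⊃ p3) ⊃ ¬p1) ⊃ p4) ⊃ p3) ⊃ p1) ⊃ p3) ⊃ p4) ⊃ p2) ⊃ p1): min(1, 1 − 0.62 + 0.64) = 1
(((((((((((((p2 ⊃ p2) ⊃ p1) ⊃ p1) ⊃ p3) ⊃ ¬p1) ⊃ p4) ⊃ p3) ⊃ p1) ⊃ p3) ⊃ p4) ⊃ p2) ⊃ p1) ⊃ p4): min(1, 1 − 1 + 0.18) = 0.18
¬p1: Łukasiewicz ¬ gives 1 − 0.64 = 0.36
((((((((((((((p2 ⊃ p2) ⊃ p1) ⊃ p1) ⊃ p3) ⊃ ¬p1) ⊃ p4) ⊃ p3) ⊃ p1) ⊃ p3) ⊃ p4) ⊃ p2) ⊃ p1) ⊃ p4) ⊃ ¬p1): min(1, 1 − 0.18 + 0.36) = 1
¬p1: Łukasiewicz ¬ gives 1 − 0.64 = 0.36
(((((((((((((((p2 ⊃ p2) ⊃ p1) ⊃ p1) ⊃ p3) ⊃ ¬p1) ⊃ p4) ⊃ p3) ⊃ p1) ⊃ p3) ⊃ p4) ⊃ p2) ⊃ p1) ⊃ p4) ⊃ ¬p1) ⊃ ¬p1): min(1, 1 − 1 + 0.36) = 0.36

0.36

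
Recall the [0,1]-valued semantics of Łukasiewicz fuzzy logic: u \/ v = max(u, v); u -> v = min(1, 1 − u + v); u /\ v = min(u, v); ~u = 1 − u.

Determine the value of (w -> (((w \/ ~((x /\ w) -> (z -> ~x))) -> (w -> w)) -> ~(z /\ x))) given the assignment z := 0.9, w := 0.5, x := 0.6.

(x /\ w) = min(0.6, 0.5) = 0.5
~x: Łukasiewicz ¬ gives 1 − 0.6 = 0.4
(z -> ~x): min(1, 1 − 0.9 + 0.4) = 0.5
((x /\ w) -> (z -> ~x)): min(1, 1 − 0.5 + 0.5) = 1
~((x /\ w) -> (z -> ~x)): Łukasiewicz ¬ gives 1 − 1 = 0
(w \/ ~((x /\ w) -> (z -> ~x))) = max(0.5, 0) = 0.5
(w -> w): min(1, 1 − 0.5 + 0.5) = 1
((w \/ ~((x /\ w) -> (z -> ~x))) -> (w -> w)): min(1, 1 − 0.5 + 1) = 1
(z /\ x) = min(0.9, 0.6) = 0.6
~(z /\ x): Łukasiewicz ¬ gives 1 − 0.6 = 0.4
(((w \/ ~((x /\ w) -> (z -> ~x))) -> (w -> w)) -> ~(z /\ x)): min(1, 1 − 1 + 0.4) = 0.4
(w -> (((w \/ ~((x /\ w) -> (z -> ~x))) -> (w -> w)) -> ~(z /\ x))): min(1, 1 − 0.5 + 0.4) = 0.9

0.90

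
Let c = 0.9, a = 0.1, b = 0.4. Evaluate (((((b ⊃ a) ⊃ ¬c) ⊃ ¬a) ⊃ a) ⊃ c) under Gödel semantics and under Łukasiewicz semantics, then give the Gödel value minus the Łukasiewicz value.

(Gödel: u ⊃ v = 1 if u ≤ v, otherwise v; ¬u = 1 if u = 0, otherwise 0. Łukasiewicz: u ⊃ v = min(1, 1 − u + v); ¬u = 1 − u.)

Gödel evaluation:
  (b ⊃ a): 0.4 > 0.1, so result = 0.1
  ¬c: Gödel ¬ of 0.9 = 0 (operand ≠ 0)
  ((b ⊃ a) ⊃ ¬c): 0.1 > 0, so result = 0
  ¬a: Gödel ¬ of 0.1 = 0 (operand ≠ 0)
  (((b ⊃ a) ⊃ ¬c) ⊃ ¬a): 0 ≤ 0, so result = 1
  ((((b ⊃ a) ⊃ ¬c) ⊃ ¬a) ⊃ a): 1 > 0.1, so result = 0.1
  (((((b ⊃ a) ⊃ ¬c) ⊃ ¬a) ⊃ a) ⊃ c): 0.1 ≤ 0.9, so result = 1
  Gödel value = 1
Łukasiewicz evaluation:
  (b ⊃ a): min(1, 1 − 0.4 + 0.1) = 0.7
  ¬c: Łukasiewicz ¬ gives 1 − 0.9 = 0.1
  ((b ⊃ a) ⊃ ¬c): min(1, 1 − 0.7 + 0.1) = 0.4
  ¬a: Łukasiewicz ¬ gives 1 − 0.1 = 0.9
  (((b ⊃ a) ⊃ ¬c) ⊃ ¬a): min(1, 1 − 0.4 + 0.9) = 1
  ((((b ⊃ a) ⊃ ¬c) ⊃ ¬a) ⊃ a): min(1, 1 − 1 + 0.1) = 0.1
  (((((b ⊃ a) ⊃ ¬c) ⊃ ¬a) ⊃ a) ⊃ c): min(1, 1 − 0.1 + 0.9) = 1
  Łukasiewicz value = 1
Difference: 1 − 1 = 0.00

0.00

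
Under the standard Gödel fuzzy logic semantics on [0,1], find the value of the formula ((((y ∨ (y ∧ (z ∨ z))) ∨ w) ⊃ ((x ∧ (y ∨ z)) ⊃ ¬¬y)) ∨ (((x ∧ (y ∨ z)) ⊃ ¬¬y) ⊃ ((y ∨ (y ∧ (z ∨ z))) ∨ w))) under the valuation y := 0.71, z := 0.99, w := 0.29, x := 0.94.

1.00

(z ∨ z) = max(0.99, 0.99) = 0.99
(y ∧ (z ∨ z)) = min(0.71, 0.99) = 0.71
(y ∨ (y ∧ (z ∨ z))) = max(0.71, 0.71) = 0.71
((y ∨ (y ∧ (z ∨ z))) ∨ w) = max(0.71, 0.29) = 0.71
(y ∨ z) = max(0.71, 0.99) = 0.99
(x ∧ (y ∨ z)) = min(0.94, 0.99) = 0.94
¬y: Gödel ¬ of 0.71 = 0 (operand ≠ 0)
¬¬y: Gödel ¬ of 0 = 1 (operand is 0)
((x ∧ (y ∨ z)) ⊃ ¬¬y): 0.94 ≤ 1, so result = 1
(((y ∨ (y ∧ (z ∨ z))) ∨ w) ⊃ ((x ∧ (y ∨ z)) ⊃ ¬¬y)): 0.71 ≤ 1, so result = 1
(y ∨ z) = max(0.71, 0.99) = 0.99
(x ∧ (y ∨ z)) = min(0.94, 0.99) = 0.94
¬y: Gödel ¬ of 0.71 = 0 (operand ≠ 0)
¬¬y: Gödel ¬ of 0 = 1 (operand is 0)
((x ∧ (y ∨ z)) ⊃ ¬¬y): 0.94 ≤ 1, so result = 1
(z ∨ z) = max(0.99, 0.99) = 0.99
(y ∧ (z ∨ z)) = min(0.71, 0.99) = 0.71
(y ∨ (y ∧ (z ∨ z))) = max(0.71, 0.71) = 0.71
((y ∨ (y ∧ (z ∨ z))) ∨ w) = max(0.71, 0.29) = 0.71
(((x ∧ (y ∨ z)) ⊃ ¬¬y) ⊃ ((y ∨ (y ∧ (z ∨ z))) ∨ w)): 1 > 0.71, so result = 0.71
((((y ∨ (y ∧ (z ∨ z))) ∨ w) ⊃ ((x ∧ (y ∨ z)) ⊃ ¬¬y)) ∨ (((x ∧ (y ∨ z)) ⊃ ¬¬y) ⊃ ((y ∨ (y ∧ (z ∨ z))) ∨ w))) = max(1, 0.71) = 1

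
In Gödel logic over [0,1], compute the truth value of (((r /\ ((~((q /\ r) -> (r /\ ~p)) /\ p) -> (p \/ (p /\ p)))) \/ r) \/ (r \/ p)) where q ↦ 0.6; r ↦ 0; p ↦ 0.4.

0.40

(q /\ r) = min(0.6, 0) = 0
~p: Gödel ¬ of 0.4 = 0 (operand ≠ 0)
(r /\ ~p) = min(0, 0) = 0
((q /\ r) -> (r /\ ~p)): 0 ≤ 0, so result = 1
~((q /\ r) -> (r /\ ~p)): Gödel ¬ of 1 = 0 (operand ≠ 0)
(~((q /\ r) -> (r /\ ~p)) /\ p) = min(0, 0.4) = 0
(p /\ p) = min(0.4, 0.4) = 0.4
(p \/ (p /\ p)) = max(0.4, 0.4) = 0.4
((~((q /\ r) -> (r /\ ~p)) /\ p) -> (p \/ (p /\ p))): 0 ≤ 0.4, so result = 1
(r /\ ((~((q /\ r) -> (r /\ ~p)) /\ p) -> (p \/ (p /\ p)))) = min(0, 1) = 0
((r /\ ((~((q /\ r) -> (r /\ ~p)) /\ p) -> (p \/ (p /\ p)))) \/ r) = max(0, 0) = 0
(r \/ p) = max(0, 0.4) = 0.4
(((r /\ ((~((q /\ r) -> (r /\ ~p)) /\ p) -> (p \/ (p /\ p)))) \/ r) \/ (r \/ p)) = max(0, 0.4) = 0.4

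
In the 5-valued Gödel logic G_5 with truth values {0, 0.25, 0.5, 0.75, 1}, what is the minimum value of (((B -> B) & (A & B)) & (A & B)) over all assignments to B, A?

0.00

The minimum is attained at B = 0, A = 0:
  (B -> B): 0 ≤ 0, so result = 1
  (A & B) = min(0, 0) = 0
  ((B -> B) & (A & B)) = min(1, 0) = 0
  (A & B) = min(0, 0) = 0
  (((B -> B) & (A & B)) & (A & B)) = min(0, 0) = 0
Checking all 25 assignments confirms none give a value below 0.00.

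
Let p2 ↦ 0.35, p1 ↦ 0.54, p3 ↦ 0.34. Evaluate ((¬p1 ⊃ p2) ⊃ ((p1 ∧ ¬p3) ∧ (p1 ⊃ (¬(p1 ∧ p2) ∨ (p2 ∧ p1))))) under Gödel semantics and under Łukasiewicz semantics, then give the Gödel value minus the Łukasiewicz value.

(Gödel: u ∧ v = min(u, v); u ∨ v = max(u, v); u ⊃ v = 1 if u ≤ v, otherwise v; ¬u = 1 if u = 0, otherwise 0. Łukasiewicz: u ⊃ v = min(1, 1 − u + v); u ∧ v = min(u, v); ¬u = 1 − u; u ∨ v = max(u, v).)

-0.65

Gödel evaluation:
  ¬p1: Gödel ¬ of 0.54 = 0 (operand ≠ 0)
  (¬p1 ⊃ p2): 0 ≤ 0.35, so result = 1
  ¬p3: Gödel ¬ of 0.34 = 0 (operand ≠ 0)
  (p1 ∧ ¬p3) = min(0.54, 0) = 0
  (p1 ∧ p2) = min(0.54, 0.35) = 0.35
  ¬(p1 ∧ p2): Gödel ¬ of 0.35 = 0 (operand ≠ 0)
  (p2 ∧ p1) = min(0.35, 0.54) = 0.35
  (¬(p1 ∧ p2) ∨ (p2 ∧ p1)) = max(0, 0.35) = 0.35
  (p1 ⊃ (¬(p1 ∧ p2) ∨ (p2 ∧ p1))): 0.54 > 0.35, so result = 0.35
  ((p1 ∧ ¬p3) ∧ (p1 ⊃ (¬(p1 ∧ p2) ∨ (p2 ∧ p1)))) = min(0, 0.35) = 0
  ((¬p1 ⊃ p2) ⊃ ((p1 ∧ ¬p3) ∧ (p1 ⊃ (¬(p1 ∧ p2) ∨ (p2 ∧ p1))))): 1 > 0, so result = 0
  Gödel value = 0
Łukasiewicz evaluation:
  ¬p1: Łukasiewicz ¬ gives 1 − 0.54 = 0.46
  (¬p1 ⊃ p2): min(1, 1 − 0.46 + 0.35) = 0.89
  ¬p3: Łukasiewicz ¬ gives 1 − 0.34 = 0.66
  (p1 ∧ ¬p3) = min(0.54, 0.66) = 0.54
  (p1 ∧ p2) = min(0.54, 0.35) = 0.35
  ¬(p1 ∧ p2): Łukasiewicz ¬ gives 1 − 0.35 = 0.65
  (p2 ∧ p1) = min(0.35, 0.54) = 0.35
  (¬(p1 ∧ p2) ∨ (p2 ∧ p1)) = max(0.65, 0.35) = 0.65
  (p1 ⊃ (¬(p1 ∧ p2) ∨ (p2 ∧ p1))): min(1, 1 − 0.54 + 0.65) = 1
  ((p1 ∧ ¬p3) ∧ (p1 ⊃ (¬(p1 ∧ p2) ∨ (p2 ∧ p1)))) = min(0.54, 1) = 0.54
  ((¬p1 ⊃ p2) ⊃ ((p1 ∧ ¬p3) ∧ (p1 ⊃ (¬(p1 ∧ p2) ∨ (p2 ∧ p1))))): min(1, 1 − 0.89 + 0.54) = 0.65
  Łukasiewicz value = 0.65
Difference: 0 − 0.65 = -0.65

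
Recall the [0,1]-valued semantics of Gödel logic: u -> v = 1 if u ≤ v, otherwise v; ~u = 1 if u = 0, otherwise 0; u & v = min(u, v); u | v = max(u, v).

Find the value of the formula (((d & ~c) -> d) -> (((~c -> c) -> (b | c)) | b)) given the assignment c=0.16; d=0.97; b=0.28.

~c: Gödel ¬ of 0.16 = 0 (operand ≠ 0)
(d & ~c) = min(0.97, 0) = 0
((d & ~c) -> d): 0 ≤ 0.97, so result = 1
~c: Gödel ¬ of 0.16 = 0 (operand ≠ 0)
(~c -> c): 0 ≤ 0.16, so result = 1
(b | c) = max(0.28, 0.16) = 0.28
((~c -> c) -> (b | c)): 1 > 0.28, so result = 0.28
(((~c -> c) -> (b | c)) | b) = max(0.28, 0.28) = 0.28
(((d & ~c) -> d) -> (((~c -> c) -> (b | c)) | b)): 1 > 0.28, so result = 0.28

0.28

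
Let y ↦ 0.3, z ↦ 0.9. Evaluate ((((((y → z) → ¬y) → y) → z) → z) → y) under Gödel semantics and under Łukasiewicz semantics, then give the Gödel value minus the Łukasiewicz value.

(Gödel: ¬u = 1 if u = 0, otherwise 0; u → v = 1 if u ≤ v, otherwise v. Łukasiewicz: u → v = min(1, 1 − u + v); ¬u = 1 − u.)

-0.10

Gödel evaluation:
  (y → z): 0.3 ≤ 0.9, so result = 1
  ¬y: Gödel ¬ of 0.3 = 0 (operand ≠ 0)
  ((y → z) → ¬y): 1 > 0, so result = 0
  (((y → z) → ¬y) → y): 0 ≤ 0.3, so result = 1
  ((((y → z) → ¬y) → y) → z): 1 > 0.9, so result = 0.9
  (((((y → z) → ¬y) → y) → z) → z): 0.9 ≤ 0.9, so result = 1
  ((((((y → z) → ¬y) → y) → z) → z) → y): 1 > 0.3, so result = 0.3
  Gödel value = 0.3
Łukasiewicz evaluation:
  (y → z): min(1, 1 − 0.3 + 0.9) = 1
  ¬y: Łukasiewicz ¬ gives 1 − 0.3 = 0.7
  ((y → z) → ¬y): min(1, 1 − 1 + 0.7) = 0.7
  (((y → z) → ¬y) → y): min(1, 1 − 0.7 + 0.3) = 0.6
  ((((y → z) → ¬y) → y) → z): min(1, 1 − 0.6 + 0.9) = 1
  (((((y → z) → ¬y) → y) → z) → z): min(1, 1 − 1 + 0.9) = 0.9
  ((((((y → z) → ¬y) → y) → z) → z) → y): min(1, 1 − 0.9 + 0.3) = 0.4
  Łukasiewicz value = 0.4
Difference: 0.3 − 0.4 = -0.10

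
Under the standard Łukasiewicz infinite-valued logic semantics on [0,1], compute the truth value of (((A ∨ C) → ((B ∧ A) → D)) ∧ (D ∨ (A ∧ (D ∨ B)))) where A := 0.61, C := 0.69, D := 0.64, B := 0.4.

(A ∨ C) = max(0.61, 0.69) = 0.69
(B ∧ A) = min(0.4, 0.61) = 0.4
((B ∧ A) → D): min(1, 1 − 0.4 + 0.64) = 1
((A ∨ C) → ((B ∧ A) → D)): min(1, 1 − 0.69 + 1) = 1
(D ∨ B) = max(0.64, 0.4) = 0.64
(A ∧ (D ∨ B)) = min(0.61, 0.64) = 0.61
(D ∨ (A ∧ (D ∨ B))) = max(0.64, 0.61) = 0.64
(((A ∨ C) → ((B ∧ A) → D)) ∧ (D ∨ (A ∧ (D ∨ B)))) = min(1, 0.64) = 0.64

0.64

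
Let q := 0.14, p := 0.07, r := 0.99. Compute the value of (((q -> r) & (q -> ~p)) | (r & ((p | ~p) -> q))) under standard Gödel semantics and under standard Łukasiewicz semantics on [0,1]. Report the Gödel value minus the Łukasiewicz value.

-0.01

Gödel evaluation:
  (q -> r): 0.14 ≤ 0.99, so result = 1
  ~p: Gödel ¬ of 0.07 = 0 (operand ≠ 0)
  (q -> ~p): 0.14 > 0, so result = 0
  ((q -> r) & (q -> ~p)) = min(1, 0) = 0
  ~p: Gödel ¬ of 0.07 = 0 (operand ≠ 0)
  (p | ~p) = max(0.07, 0) = 0.07
  ((p | ~p) -> q): 0.07 ≤ 0.14, so result = 1
  (r & ((p | ~p) -> q)) = min(0.99, 1) = 0.99
  (((q -> r) & (q -> ~p)) | (r & ((p | ~p) -> q))) = max(0, 0.99) = 0.99
  Gödel value = 0.99
Łukasiewicz evaluation:
  (q -> r): min(1, 1 − 0.14 + 0.99) = 1
  ~p: Łukasiewicz ¬ gives 1 − 0.07 = 0.93
  (q -> ~p): min(1, 1 − 0.14 + 0.93) = 1
  ((q -> r) & (q -> ~p)) = min(1, 1) = 1
  ~p: Łukasiewicz ¬ gives 1 − 0.07 = 0.93
  (p | ~p) = max(0.07, 0.93) = 0.93
  ((p | ~p) -> q): min(1, 1 − 0.93 + 0.14) = 0.21
  (r & ((p | ~p) -> q)) = min(0.99, 0.21) = 0.21
  (((q -> r) & (q -> ~p)) | (r & ((p | ~p) -> q))) = max(1, 0.21) = 1
  Łukasiewicz value = 1
Difference: 0.99 − 1 = -0.01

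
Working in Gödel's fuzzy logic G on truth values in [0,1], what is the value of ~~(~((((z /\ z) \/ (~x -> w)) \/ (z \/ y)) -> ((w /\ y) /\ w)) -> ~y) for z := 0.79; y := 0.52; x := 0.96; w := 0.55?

1.00

(z /\ z) = min(0.79, 0.79) = 0.79
~x: Gödel ¬ of 0.96 = 0 (operand ≠ 0)
(~x -> w): 0 ≤ 0.55, so result = 1
((z /\ z) \/ (~x -> w)) = max(0.79, 1) = 1
(z \/ y) = max(0.79, 0.52) = 0.79
(((z /\ z) \/ (~x -> w)) \/ (z \/ y)) = max(1, 0.79) = 1
(w /\ y) = min(0.55, 0.52) = 0.52
((w /\ y) /\ w) = min(0.52, 0.55) = 0.52
((((z /\ z) \/ (~x -> w)) \/ (z \/ y)) -> ((w /\ y) /\ w)): 1 > 0.52, so result = 0.52
~((((z /\ z) \/ (~x -> w)) \/ (z \/ y)) -> ((w /\ y) /\ w)): Gödel ¬ of 0.52 = 0 (operand ≠ 0)
~y: Gödel ¬ of 0.52 = 0 (operand ≠ 0)
(~((((z /\ z) \/ (~x -> w)) \/ (z \/ y)) -> ((w /\ y) /\ w)) -> ~y): 0 ≤ 0, so result = 1
~(~((((z /\ z) \/ (~x -> w)) \/ (z \/ y)) -> ((w /\ y) /\ w)) -> ~y): Gödel ¬ of 1 = 0 (operand ≠ 0)
~~(~((((z /\ z) \/ (~x -> w)) \/ (z \/ y)) -> ((w /\ y) /\ w)) -> ~y): Gödel ¬ of 0 = 1 (operand is 0)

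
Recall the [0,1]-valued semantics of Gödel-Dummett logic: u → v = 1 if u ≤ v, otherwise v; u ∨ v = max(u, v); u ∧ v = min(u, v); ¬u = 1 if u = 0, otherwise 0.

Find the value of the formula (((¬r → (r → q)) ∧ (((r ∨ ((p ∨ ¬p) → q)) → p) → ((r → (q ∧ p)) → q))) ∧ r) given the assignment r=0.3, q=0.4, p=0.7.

0.30

¬r: Gödel ¬ of 0.3 = 0 (operand ≠ 0)
(r → q): 0.3 ≤ 0.4, so result = 1
(¬r → (r → q)): 0 ≤ 1, so result = 1
¬p: Gödel ¬ of 0.7 = 0 (operand ≠ 0)
(p ∨ ¬p) = max(0.7, 0) = 0.7
((p ∨ ¬p) → q): 0.7 > 0.4, so result = 0.4
(r ∨ ((p ∨ ¬p) → q)) = max(0.3, 0.4) = 0.4
((r ∨ ((p ∨ ¬p) → q)) → p): 0.4 ≤ 0.7, so result = 1
(q ∧ p) = min(0.4, 0.7) = 0.4
(r → (q ∧ p)): 0.3 ≤ 0.4, so result = 1
((r → (q ∧ p)) → q): 1 > 0.4, so result = 0.4
(((r ∨ ((p ∨ ¬p) → q)) → p) → ((r → (q ∧ p)) → q)): 1 > 0.4, so result = 0.4
((¬r → (r → q)) ∧ (((r ∨ ((p ∨ ¬p) → q)) → p) → ((r → (q ∧ p)) → q))) = min(1, 0.4) = 0.4
(((¬r → (r → q)) ∧ (((r ∨ ((p ∨ ¬p) → q)) → p) → ((r → (q ∧ p)) → q))) ∧ r) = min(0.4, 0.3) = 0.3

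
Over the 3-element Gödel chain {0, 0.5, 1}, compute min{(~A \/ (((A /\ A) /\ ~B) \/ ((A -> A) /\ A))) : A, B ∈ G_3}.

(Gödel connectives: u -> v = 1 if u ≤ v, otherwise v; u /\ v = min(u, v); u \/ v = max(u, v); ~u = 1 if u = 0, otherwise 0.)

0.50

The minimum is attained at A = 0.5, B = 0:
  ~A: Gödel ¬ of 0.5 = 0 (operand ≠ 0)
  (A /\ A) = min(0.5, 0.5) = 0.5
  ~B: Gödel ¬ of 0 = 1 (operand is 0)
  ((A /\ A) /\ ~B) = min(0.5, 1) = 0.5
  (A -> A): 0.5 ≤ 0.5, so result = 1
  ((A -> A) /\ A) = min(1, 0.5) = 0.5
  (((A /\ A) /\ ~B) \/ ((A -> A) /\ A)) = max(0.5, 0.5) = 0.5
  (~A \/ (((A /\ A) /\ ~B) \/ ((A -> A) /\ A))) = max(0, 0.5) = 0.5
Checking all 9 assignments confirms none give a value below 0.50.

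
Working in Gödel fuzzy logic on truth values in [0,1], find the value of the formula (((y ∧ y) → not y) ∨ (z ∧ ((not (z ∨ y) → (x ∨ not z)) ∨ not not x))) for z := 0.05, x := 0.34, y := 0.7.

(y ∧ y) = min(0.7, 0.7) = 0.7
not y: Gödel ¬ of 0.7 = 0 (operand ≠ 0)
((y ∧ y) → not y): 0.7 > 0, so result = 0
(z ∨ y) = max(0.05, 0.7) = 0.7
not (z ∨ y): Gödel ¬ of 0.7 = 0 (operand ≠ 0)
not z: Gödel ¬ of 0.05 = 0 (operand ≠ 0)
(x ∨ not z) = max(0.34, 0) = 0.34
(not (z ∨ y) → (x ∨ not z)): 0 ≤ 0.34, so result = 1
not x: Gödel ¬ of 0.34 = 0 (operand ≠ 0)
not not x: Gödel ¬ of 0 = 1 (operand is 0)
((not (z ∨ y) → (x ∨ not z)) ∨ not not x) = max(1, 1) = 1
(z ∧ ((not (z ∨ y) → (x ∨ not z)) ∨ not not x)) = min(0.05, 1) = 0.05
(((y ∧ y) → not y) ∨ (z ∧ ((not (z ∨ y) → (x ∨ not z)) ∨ not not x))) = max(0, 0.05) = 0.05

0.05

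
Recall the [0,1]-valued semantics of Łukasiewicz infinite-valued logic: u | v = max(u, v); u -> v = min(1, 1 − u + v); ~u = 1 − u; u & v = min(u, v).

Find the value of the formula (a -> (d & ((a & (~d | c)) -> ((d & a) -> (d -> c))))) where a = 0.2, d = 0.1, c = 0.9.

~d: Łukasiewicz ¬ gives 1 − 0.1 = 0.9
(~d | c) = max(0.9, 0.9) = 0.9
(a & (~d | c)) = min(0.2, 0.9) = 0.2
(d & a) = min(0.1, 0.2) = 0.1
(d -> c): min(1, 1 − 0.1 + 0.9) = 1
((d & a) -> (d -> c)): min(1, 1 − 0.1 + 1) = 1
((a & (~d | c)) -> ((d & a) -> (d -> c))): min(1, 1 − 0.2 + 1) = 1
(d & ((a & (~d | c)) -> ((d & a) -> (d -> c)))) = min(0.1, 1) = 0.1
(a -> (d & ((a & (~d | c)) -> ((d & a) -> (d -> c))))): min(1, 1 − 0.2 + 0.1) = 0.9

0.90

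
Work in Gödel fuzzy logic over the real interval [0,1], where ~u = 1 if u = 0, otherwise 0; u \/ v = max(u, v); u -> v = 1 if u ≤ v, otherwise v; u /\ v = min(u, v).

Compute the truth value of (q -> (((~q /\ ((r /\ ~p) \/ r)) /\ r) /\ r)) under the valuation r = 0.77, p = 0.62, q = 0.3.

0.00

~q: Gödel ¬ of 0.3 = 0 (operand ≠ 0)
~p: Gödel ¬ of 0.62 = 0 (operand ≠ 0)
(r /\ ~p) = min(0.77, 0) = 0
((r /\ ~p) \/ r) = max(0, 0.77) = 0.77
(~q /\ ((r /\ ~p) \/ r)) = min(0, 0.77) = 0
((~q /\ ((r /\ ~p) \/ r)) /\ r) = min(0, 0.77) = 0
(((~q /\ ((r /\ ~p) \/ r)) /\ r) /\ r) = min(0, 0.77) = 0
(q -> (((~q /\ ((r /\ ~p) \/ r)) /\ r) /\ r)): 0.3 > 0, so result = 0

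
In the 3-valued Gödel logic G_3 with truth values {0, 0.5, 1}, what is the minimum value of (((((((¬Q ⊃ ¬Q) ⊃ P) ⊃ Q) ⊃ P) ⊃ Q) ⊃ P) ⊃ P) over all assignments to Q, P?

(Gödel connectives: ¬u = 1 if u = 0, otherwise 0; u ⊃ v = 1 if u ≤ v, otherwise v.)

0.50

The minimum is attained at Q = 0, P = 0.5:
  ¬Q: Gödel ¬ of 0 = 1 (operand is 0)
  ¬Q: Gödel ¬ of 0 = 1 (operand is 0)
  (¬Q ⊃ ¬Q): 1 ≤ 1, so result = 1
  ((¬Q ⊃ ¬Q) ⊃ P): 1 > 0.5, so result = 0.5
  (((¬Q ⊃ ¬Q) ⊃ P) ⊃ Q): 0.5 > 0, so result = 0
  ((((¬Q ⊃ ¬Q) ⊃ P) ⊃ Q) ⊃ P): 0 ≤ 0.5, so result = 1
  (((((¬Q ⊃ ¬Q) ⊃ P) ⊃ Q) ⊃ P) ⊃ Q): 1 > 0, so result = 0
  ((((((¬Q ⊃ ¬Q) ⊃ P) ⊃ Q) ⊃ P) ⊃ Q) ⊃ P): 0 ≤ 0.5, so result = 1
  (((((((¬Q ⊃ ¬Q) ⊃ P) ⊃ Q) ⊃ P) ⊃ Q) ⊃ P) ⊃ P): 1 > 0.5, so result = 0.5
Checking all 9 assignments confirms none give a value below 0.50.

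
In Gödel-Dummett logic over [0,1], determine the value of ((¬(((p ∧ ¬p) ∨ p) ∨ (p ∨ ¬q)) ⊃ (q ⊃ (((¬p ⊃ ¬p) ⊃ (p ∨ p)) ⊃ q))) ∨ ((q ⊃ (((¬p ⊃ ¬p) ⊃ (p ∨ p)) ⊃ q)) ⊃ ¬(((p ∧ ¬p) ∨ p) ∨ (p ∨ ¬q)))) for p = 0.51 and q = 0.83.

¬p: Gödel ¬ of 0.51 = 0 (operand ≠ 0)
(p ∧ ¬p) = min(0.51, 0) = 0
((p ∧ ¬p) ∨ p) = max(0, 0.51) = 0.51
¬q: Gödel ¬ of 0.83 = 0 (operand ≠ 0)
(p ∨ ¬q) = max(0.51, 0) = 0.51
(((p ∧ ¬p) ∨ p) ∨ (p ∨ ¬q)) = max(0.51, 0.51) = 0.51
¬(((p ∧ ¬p) ∨ p) ∨ (p ∨ ¬q)): Gödel ¬ of 0.51 = 0 (operand ≠ 0)
¬p: Gödel ¬ of 0.51 = 0 (operand ≠ 0)
¬p: Gödel ¬ of 0.51 = 0 (operand ≠ 0)
(¬p ⊃ ¬p): 0 ≤ 0, so result = 1
(p ∨ p) = max(0.51, 0.51) = 0.51
((¬p ⊃ ¬p) ⊃ (p ∨ p)): 1 > 0.51, so result = 0.51
(((¬p ⊃ ¬p) ⊃ (p ∨ p)) ⊃ q): 0.51 ≤ 0.83, so result = 1
(q ⊃ (((¬p ⊃ ¬p) ⊃ (p ∨ p)) ⊃ q)): 0.83 ≤ 1, so result = 1
(¬(((p ∧ ¬p) ∨ p) ∨ (p ∨ ¬q)) ⊃ (q ⊃ (((¬p ⊃ ¬p) ⊃ (p ∨ p)) ⊃ q))): 0 ≤ 1, so result = 1
¬p: Gödel ¬ of 0.51 = 0 (operand ≠ 0)
¬p: Gödel ¬ of 0.51 = 0 (operand ≠ 0)
(¬p ⊃ ¬p): 0 ≤ 0, so result = 1
(p ∨ p) = max(0.51, 0.51) = 0.51
((¬p ⊃ ¬p) ⊃ (p ∨ p)): 1 > 0.51, so result = 0.51
(((¬p ⊃ ¬p) ⊃ (p ∨ p)) ⊃ q): 0.51 ≤ 0.83, so result = 1
(q ⊃ (((¬p ⊃ ¬p) ⊃ (p ∨ p)) ⊃ q)): 0.83 ≤ 1, so result = 1
¬p: Gödel ¬ of 0.51 = 0 (operand ≠ 0)
(p ∧ ¬p) = min(0.51, 0) = 0
((p ∧ ¬p) ∨ p) = max(0, 0.51) = 0.51
¬q: Gödel ¬ of 0.83 = 0 (operand ≠ 0)
(p ∨ ¬q) = max(0.51, 0) = 0.51
(((p ∧ ¬p) ∨ p) ∨ (p ∨ ¬q)) = max(0.51, 0.51) = 0.51
¬(((p ∧ ¬p) ∨ p) ∨ (p ∨ ¬q)): Gödel ¬ of 0.51 = 0 (operand ≠ 0)
((q ⊃ (((¬p ⊃ ¬p) ⊃ (p ∨ p)) ⊃ q)) ⊃ ¬(((p ∧ ¬p) ∨ p) ∨ (p ∨ ¬q))): 1 > 0, so result = 0
((¬(((p ∧ ¬p) ∨ p) ∨ (p ∨ ¬q)) ⊃ (q ⊃ (((¬p ⊃ ¬p) ⊃ (p ∨ p)) ⊃ q))) ∨ ((q ⊃ (((¬p ⊃ ¬p) ⊃ (p ∨ p)) ⊃ q)) ⊃ ¬(((p ∧ ¬p) ∨ p) ∨ (p ∨ ¬q)))) = max(1, 0) = 1

1.00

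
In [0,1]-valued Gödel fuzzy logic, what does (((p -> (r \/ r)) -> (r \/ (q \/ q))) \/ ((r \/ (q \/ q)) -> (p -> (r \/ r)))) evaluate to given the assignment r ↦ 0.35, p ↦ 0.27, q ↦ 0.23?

(r \/ r) = max(0.35, 0.35) = 0.35
(p -> (r \/ r)): 0.27 ≤ 0.35, so result = 1
(q \/ q) = max(0.23, 0.23) = 0.23
(r \/ (q \/ q)) = max(0.35, 0.23) = 0.35
((p -> (r \/ r)) -> (r \/ (q \/ q))): 1 > 0.35, so result = 0.35
(q \/ q) = max(0.23, 0.23) = 0.23
(r \/ (q \/ q)) = max(0.35, 0.23) = 0.35
(r \/ r) = max(0.35, 0.35) = 0.35
(p -> (r \/ r)): 0.27 ≤ 0.35, so result = 1
((r \/ (q \/ q)) -> (p -> (r \/ r))): 0.35 ≤ 1, so result = 1
(((p -> (r \/ r)) -> (r \/ (q \/ q))) \/ ((r \/ (q \/ q)) -> (p -> (r \/ r)))) = max(0.35, 1) = 1

1.00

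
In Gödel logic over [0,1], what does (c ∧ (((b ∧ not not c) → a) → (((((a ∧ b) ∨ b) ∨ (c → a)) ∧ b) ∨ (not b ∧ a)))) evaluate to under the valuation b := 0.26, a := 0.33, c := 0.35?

not c: Gödel ¬ of 0.35 = 0 (operand ≠ 0)
not not c: Gödel ¬ of 0 = 1 (operand is 0)
(b ∧ not not c) = min(0.26, 1) = 0.26
((b ∧ not not c) → a): 0.26 ≤ 0.33, so result = 1
(a ∧ b) = min(0.33, 0.26) = 0.26
((a ∧ b) ∨ b) = max(0.26, 0.26) = 0.26
(c → a): 0.35 > 0.33, so result = 0.33
(((a ∧ b) ∨ b) ∨ (c → a)) = max(0.26, 0.33) = 0.33
((((a ∧ b) ∨ b) ∨ (c → a)) ∧ b) = min(0.33, 0.26) = 0.26
not b: Gödel ¬ of 0.26 = 0 (operand ≠ 0)
(not b ∧ a) = min(0, 0.33) = 0
(((((a ∧ b) ∨ b) ∨ (c → a)) ∧ b) ∨ (not b ∧ a)) = max(0.26, 0) = 0.26
(((b ∧ not not c) → a) → (((((a ∧ b) ∨ b) ∨ (c → a)) ∧ b) ∨ (not b ∧ a))): 1 > 0.26, so result = 0.26
(c ∧ (((b ∧ not not c) → a) → (((((a ∧ b) ∨ b) ∨ (c → a)) ∧ b) ∨ (not b ∧ a)))) = min(0.35, 0.26) = 0.26

0.26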